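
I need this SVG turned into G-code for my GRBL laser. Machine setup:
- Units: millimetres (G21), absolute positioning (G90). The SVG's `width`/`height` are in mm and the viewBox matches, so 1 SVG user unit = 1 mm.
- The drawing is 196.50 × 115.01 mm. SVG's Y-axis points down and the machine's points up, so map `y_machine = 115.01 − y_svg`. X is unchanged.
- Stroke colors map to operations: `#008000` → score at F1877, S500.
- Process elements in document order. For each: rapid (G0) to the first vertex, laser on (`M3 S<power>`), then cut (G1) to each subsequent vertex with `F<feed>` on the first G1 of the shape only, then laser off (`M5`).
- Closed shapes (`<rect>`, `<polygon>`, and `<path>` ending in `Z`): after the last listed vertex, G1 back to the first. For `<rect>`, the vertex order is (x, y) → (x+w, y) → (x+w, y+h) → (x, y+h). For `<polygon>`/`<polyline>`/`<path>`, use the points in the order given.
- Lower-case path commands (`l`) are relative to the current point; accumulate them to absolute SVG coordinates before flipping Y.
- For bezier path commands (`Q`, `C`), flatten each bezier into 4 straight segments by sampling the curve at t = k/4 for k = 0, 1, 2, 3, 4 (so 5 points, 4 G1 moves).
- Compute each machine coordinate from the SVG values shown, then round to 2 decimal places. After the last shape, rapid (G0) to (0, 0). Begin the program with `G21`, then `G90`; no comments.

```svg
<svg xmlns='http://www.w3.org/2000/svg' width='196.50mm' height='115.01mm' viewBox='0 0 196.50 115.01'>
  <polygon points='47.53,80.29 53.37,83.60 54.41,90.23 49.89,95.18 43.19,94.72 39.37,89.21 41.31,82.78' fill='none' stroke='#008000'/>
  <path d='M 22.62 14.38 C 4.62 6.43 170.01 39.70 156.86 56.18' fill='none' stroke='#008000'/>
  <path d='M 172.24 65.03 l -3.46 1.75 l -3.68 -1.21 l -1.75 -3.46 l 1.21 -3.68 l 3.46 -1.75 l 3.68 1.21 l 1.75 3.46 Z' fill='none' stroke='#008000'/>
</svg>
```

G21
G90
G0 X47.53 Y34.72
M3 S500
G1 X53.37 Y31.41 F1877
G1 X54.41 Y24.78
G1 X49.89 Y19.83
G1 X43.19 Y20.29
G1 X39.37 Y25.80
G1 X41.31 Y32.23
G1 X47.53 Y34.72
M5
G0 X22.62 Y100.63
M3 S500
G1 X37.85 Y99.77 F1877
G1 X87.92 Y88.89
G1 X138.90 Y73.43
G1 X156.86 Y58.83
M5
G0 X172.24 Y49.98
M3 S500
G1 X168.78 Y48.23 F1877
G1 X165.10 Y49.44
G1 X163.35 Y52.90
G1 X164.56 Y56.58
G1 X168.02 Y58.33
G1 X171.70 Y57.12
G1 X173.45 Y53.66
G1 X172.24 Y49.98
M5
G0 X0.00 Y0.00

Since the viewBox matches the mm dimensions, user units are millimetres directly. The only transform is the Y-flip y_m = 115.01 − y_svg.

Shape 1 is a regular polygon drawn with `<polygon>`. Its stroke #008000 means score at S500, F1877. After flipping Y the toolpath is (47.53,34.72) → (53.37,31.41) → (54.41,24.78) → (49.89,19.83) → (43.19,20.29) → (39.37,25.80) → (41.31,32.23) → (47.53,34.72), returning to the start.

Shape 2 is a cubic bezier drawn with `<path>`. Its stroke #008000 means score at S500, F1877. After flipping Y the toolpath is (22.62,100.63) → (37.85,99.77) → (87.92,88.89) → (138.90,73.43) → (156.86,58.83).

Shape 3 is a regular polygon drawn with `<path>`. Its stroke #008000 means score at S500, F1877. After flipping Y the toolpath is (172.24,49.98) → (168.78,48.23) → (165.10,49.44) → (163.35,52.90) → (164.56,56.58) → (168.02,58.33) → (171.70,57.12) → (173.45,53.66) → (172.24,49.98), returning to the start.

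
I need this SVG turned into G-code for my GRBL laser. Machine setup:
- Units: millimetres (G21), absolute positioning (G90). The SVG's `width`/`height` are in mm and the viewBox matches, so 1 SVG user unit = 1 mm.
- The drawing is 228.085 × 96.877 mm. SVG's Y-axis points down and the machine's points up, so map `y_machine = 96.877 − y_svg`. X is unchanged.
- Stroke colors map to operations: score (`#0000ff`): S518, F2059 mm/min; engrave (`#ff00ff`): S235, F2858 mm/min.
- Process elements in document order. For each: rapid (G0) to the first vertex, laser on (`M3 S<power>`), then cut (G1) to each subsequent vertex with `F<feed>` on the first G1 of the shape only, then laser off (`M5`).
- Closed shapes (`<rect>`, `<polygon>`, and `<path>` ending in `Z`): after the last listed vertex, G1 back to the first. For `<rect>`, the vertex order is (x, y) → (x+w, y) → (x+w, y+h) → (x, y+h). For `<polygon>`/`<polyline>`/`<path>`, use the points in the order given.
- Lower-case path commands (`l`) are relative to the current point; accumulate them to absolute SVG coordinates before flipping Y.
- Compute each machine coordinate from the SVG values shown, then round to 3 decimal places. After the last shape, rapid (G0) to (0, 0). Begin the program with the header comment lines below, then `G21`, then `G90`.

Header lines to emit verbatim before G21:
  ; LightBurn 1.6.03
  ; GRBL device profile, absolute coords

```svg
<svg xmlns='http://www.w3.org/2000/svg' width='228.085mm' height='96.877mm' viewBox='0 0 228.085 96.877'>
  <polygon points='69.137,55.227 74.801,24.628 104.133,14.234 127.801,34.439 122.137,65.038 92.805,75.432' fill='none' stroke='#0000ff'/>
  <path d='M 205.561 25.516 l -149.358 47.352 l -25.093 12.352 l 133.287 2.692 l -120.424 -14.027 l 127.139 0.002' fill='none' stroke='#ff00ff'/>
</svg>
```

1 u = 1 mm; y_m = 96.877 − y.

[1] `<polygon>` regular polygon, #0000ff→score S518 F2059: (69.137,41.650) → (74.801,72.249) → (104.133,82.643) → (127.801,62.438) → (122.137,31.839) → (92.805,21.445) → (69.137,41.650) (closed)

[2] `<path>` open polyline, #ff00ff→engrave S235 F2858: (205.561,71.361) → (56.203,24.009) → (31.110,11.657) → (164.397,8.965) → (43.973,22.992) → (171.112,22.990)

; LightBurn 1.6.03
; GRBL device profile, absolute coords
G21
G90
G0 X69.137 Y41.650
M3 S518
G1 X74.801 Y72.249 F2059
G1 X104.133 Y82.643
G1 X127.801 Y62.438
G1 X122.137 Y31.839
G1 X92.805 Y21.445
G1 X69.137 Y41.650
M5
G0 X205.561 Y71.361
M3 S235
G1 X56.203 Y24.009 F2858
G1 X31.110 Y11.657
G1 X164.397 Y8.965
G1 X43.973 Y22.992
G1 X171.112 Y22.990
M5
G0 X0.000 Y0.000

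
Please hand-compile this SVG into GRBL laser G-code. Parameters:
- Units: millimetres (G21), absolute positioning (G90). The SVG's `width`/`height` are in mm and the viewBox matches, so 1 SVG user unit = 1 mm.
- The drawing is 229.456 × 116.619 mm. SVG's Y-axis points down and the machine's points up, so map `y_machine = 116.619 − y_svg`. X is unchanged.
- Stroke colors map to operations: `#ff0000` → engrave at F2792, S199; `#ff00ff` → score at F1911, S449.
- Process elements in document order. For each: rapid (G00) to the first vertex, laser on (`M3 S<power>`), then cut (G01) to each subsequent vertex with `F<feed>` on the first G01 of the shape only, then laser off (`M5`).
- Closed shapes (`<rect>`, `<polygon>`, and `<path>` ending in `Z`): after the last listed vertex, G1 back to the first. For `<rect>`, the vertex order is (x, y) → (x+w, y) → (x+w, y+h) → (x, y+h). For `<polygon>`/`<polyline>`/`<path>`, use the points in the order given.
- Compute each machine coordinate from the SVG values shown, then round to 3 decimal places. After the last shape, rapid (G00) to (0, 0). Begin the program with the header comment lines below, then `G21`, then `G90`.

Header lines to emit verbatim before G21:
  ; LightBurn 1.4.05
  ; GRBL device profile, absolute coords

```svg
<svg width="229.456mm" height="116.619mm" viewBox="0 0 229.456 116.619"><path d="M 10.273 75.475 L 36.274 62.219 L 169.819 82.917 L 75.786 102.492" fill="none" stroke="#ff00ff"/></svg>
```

; LightBurn 1.4.05
; GRBL device profile, absolute coords
G21
G90
G00 X10.273 Y41.144
M3 S449
G01 X36.274 Y54.400 F1911
G01 X169.819 Y33.702
G01 X75.786 Y14.127
M5
G00 X0.000 Y0.000

1 u = 1 mm; y_m = 116.619 − y.

[1] `<path>` open polyline, #ff00ff→score S449 F1911: (10.273,41.144) → (36.274,54.400) → (169.819,33.702) → (75.786,14.127)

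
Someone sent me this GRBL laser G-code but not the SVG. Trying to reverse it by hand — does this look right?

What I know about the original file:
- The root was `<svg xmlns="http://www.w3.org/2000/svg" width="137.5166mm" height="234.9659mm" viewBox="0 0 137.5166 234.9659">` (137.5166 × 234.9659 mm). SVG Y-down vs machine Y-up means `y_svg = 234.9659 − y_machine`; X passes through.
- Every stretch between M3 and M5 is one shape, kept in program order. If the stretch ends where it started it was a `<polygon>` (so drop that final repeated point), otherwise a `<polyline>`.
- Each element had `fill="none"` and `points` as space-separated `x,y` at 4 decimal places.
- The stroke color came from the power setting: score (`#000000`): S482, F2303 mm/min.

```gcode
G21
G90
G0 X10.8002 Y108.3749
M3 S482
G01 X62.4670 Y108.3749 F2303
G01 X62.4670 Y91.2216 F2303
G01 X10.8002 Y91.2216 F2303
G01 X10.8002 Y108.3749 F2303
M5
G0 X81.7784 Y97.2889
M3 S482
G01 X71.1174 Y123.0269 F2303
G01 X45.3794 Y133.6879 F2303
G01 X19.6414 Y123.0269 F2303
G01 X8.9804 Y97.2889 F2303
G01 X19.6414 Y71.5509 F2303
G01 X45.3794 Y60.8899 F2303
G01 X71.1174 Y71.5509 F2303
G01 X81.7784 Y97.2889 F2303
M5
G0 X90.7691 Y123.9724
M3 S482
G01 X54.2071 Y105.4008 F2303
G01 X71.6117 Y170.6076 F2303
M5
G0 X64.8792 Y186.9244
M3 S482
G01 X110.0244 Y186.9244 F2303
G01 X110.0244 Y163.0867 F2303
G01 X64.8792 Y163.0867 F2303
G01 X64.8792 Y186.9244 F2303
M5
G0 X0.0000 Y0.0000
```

<svg xmlns="http://www.w3.org/2000/svg" width="137.5166mm" height="234.9659mm" viewBox="0 0 137.5166 234.9659">
  <polygon points="10.8002,126.5910 62.4670,126.5910 62.4670,143.7443 10.8002,143.7443" fill="none" stroke="#000000"/>
  <polygon points="81.7784,137.6770 71.1174,111.9390 45.3794,101.2780 19.6414,111.9390 8.9804,137.6770 19.6414,163.4150 45.3794,174.0760 71.1174,163.4150" fill="none" stroke="#000000"/>
  <polyline points="90.7691,110.9935 54.2071,129.5651 71.6117,64.3583" fill="none" stroke="#000000"/>
  <polygon points="64.8792,48.0415 110.0244,48.0415 110.0244,71.8792 64.8792,71.8792" fill="none" stroke="#000000"/>
</svg>

Machine Y-up, SVG Y-down with viewBox height 234.9659, so y_svg = 234.9659 − y_machine; X carries over. Every run uses S482, so all elements get stroke `#000000` (score).

Run 1: The run returns to its start, so emit a `<polygon>` with points (Y-flipped): 10.8002,126.5910 62.4670,126.5910 62.4670,143.7443 10.8002,143.7443.

Run 2: The run returns to its start, so emit a `<polygon>` with points (Y-flipped): 81.7784,137.6770 71.1174,111.9390 45.3794,101.2780 19.6414,111.9390 8.9804,137.6770 19.6414,163.4150 45.3794,174.0760 71.1174,163.4150.

Run 3: The run is open, so emit a `<polyline>` with points (Y-flipped): 90.7691,110.9935 54.2071,129.5651 71.6117,64.3583.

Run 4: The run returns to its start, so emit a `<polygon>` with points (Y-flipped): 64.8792,48.0415 110.0244,48.0415 110.0244,71.8792 64.8792,71.8792.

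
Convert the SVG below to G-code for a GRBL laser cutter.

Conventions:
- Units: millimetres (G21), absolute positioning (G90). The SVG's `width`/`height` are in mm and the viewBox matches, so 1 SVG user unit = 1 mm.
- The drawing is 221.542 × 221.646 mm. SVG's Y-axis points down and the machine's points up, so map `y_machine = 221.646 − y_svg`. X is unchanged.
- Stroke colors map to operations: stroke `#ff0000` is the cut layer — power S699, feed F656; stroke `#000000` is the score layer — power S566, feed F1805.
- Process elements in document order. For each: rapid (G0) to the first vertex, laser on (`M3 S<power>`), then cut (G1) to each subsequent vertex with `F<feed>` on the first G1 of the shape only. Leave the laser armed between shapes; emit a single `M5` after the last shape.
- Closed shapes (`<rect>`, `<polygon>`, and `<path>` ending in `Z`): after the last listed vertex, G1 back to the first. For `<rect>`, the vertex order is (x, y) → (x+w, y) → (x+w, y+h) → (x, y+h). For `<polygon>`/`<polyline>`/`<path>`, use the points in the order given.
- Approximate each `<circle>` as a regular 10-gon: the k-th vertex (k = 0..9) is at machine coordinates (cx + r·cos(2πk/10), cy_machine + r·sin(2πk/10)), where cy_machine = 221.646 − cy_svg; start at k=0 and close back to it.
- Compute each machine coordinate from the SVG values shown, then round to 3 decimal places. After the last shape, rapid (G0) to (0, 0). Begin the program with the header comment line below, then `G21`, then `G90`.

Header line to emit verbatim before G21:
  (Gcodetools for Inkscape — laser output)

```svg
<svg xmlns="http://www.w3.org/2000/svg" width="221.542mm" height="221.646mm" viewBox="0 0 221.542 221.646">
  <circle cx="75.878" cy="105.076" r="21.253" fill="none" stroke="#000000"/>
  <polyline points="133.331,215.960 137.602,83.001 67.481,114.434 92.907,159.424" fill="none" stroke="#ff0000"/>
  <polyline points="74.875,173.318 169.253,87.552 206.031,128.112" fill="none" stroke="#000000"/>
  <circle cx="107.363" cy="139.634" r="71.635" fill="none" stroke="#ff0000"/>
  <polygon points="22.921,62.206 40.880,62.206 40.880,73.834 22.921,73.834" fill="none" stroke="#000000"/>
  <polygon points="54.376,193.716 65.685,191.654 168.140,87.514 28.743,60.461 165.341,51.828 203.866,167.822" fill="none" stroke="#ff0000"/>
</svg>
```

(Gcodetools for Inkscape — laser output)
G21
G90
G0 X97.131 Y116.570
M3 S566
G1 X93.072 Y129.062 F1805
G1 X82.446 Y136.783
G1 X69.310 Y136.783
G1 X58.684 Y129.062
G1 X54.625 Y116.570
G1 X58.684 Y104.078
G1 X69.310 Y96.357
G1 X82.446 Y96.357
G1 X93.072 Y104.078
G1 X97.131 Y116.570
G0 X133.331 Y5.686
M3 S699
G1 X137.602 Y138.645 F656
G1 X67.481 Y107.212
G1 X92.907 Y62.222
G0 X74.875 Y48.328
M3 S566
G1 X169.253 Y134.094 F1805
G1 X206.031 Y93.534
G0 X178.998 Y82.012
M3 S699
G1 X165.317 Y124.118 F656
G1 X129.499 Y150.141
G1 X85.227 Y150.141
G1 X49.409 Y124.118
G1 X35.728 Y82.012
G1 X49.409 Y39.906
G1 X85.227 Y13.883
G1 X129.499 Y13.883
G1 X165.317 Y39.906
G1 X178.998 Y82.012
G0 X22.921 Y159.440
M3 S566
G1 X40.880 Y159.440 F1805
G1 X40.880 Y147.812
G1 X22.921 Y147.812
G1 X22.921 Y159.440
G0 X54.376 Y27.930
M3 S699
G1 X65.685 Y29.992 F656
G1 X168.140 Y134.132
G1 X28.743 Y161.185
G1 X165.341 Y169.818
G1 X203.866 Y53.824
G1 X54.376 Y27.930
M5
G0 X0.000 Y0.000

Since the viewBox matches the mm dimensions, user units are millimetres directly. The only transform is the Y-flip y_m = 221.646 − y_svg.

Shape 1 is a circle drawn with `<circle>`. Its stroke #000000 means score at S566, F1805. After flipping Y the toolpath is (97.131,116.570) → (93.072,129.062) → (82.446,136.783) → (69.310,136.783) → (58.684,129.062) → (54.625,116.570) → (58.684,104.078) → (69.310,96.357) → (82.446,96.357) → (93.072,104.078) → (97.131,116.570), returning to the start.

Shape 2 is a open polyline drawn with `<polyline>`. Its stroke #ff0000 means cut at S699, F656. After flipping Y the toolpath is (133.331,5.686) → (137.602,138.645) → (67.481,107.212) → (92.907,62.222).

Shape 3 is a open polyline drawn with `<polyline>`. Its stroke #000000 means score at S566, F1805. After flipping Y the toolpath is (74.875,48.328) → (169.253,134.094) → (206.031,93.534).

Shape 4 is a circle drawn with `<circle>`. Its stroke #ff0000 means cut at S699, F656. After flipping Y the toolpath is (178.998,82.012) → (165.317,124.118) → (129.499,150.141) → (85.227,150.141) → (49.409,124.118) → (35.728,82.012) → (49.409,39.906) → (85.227,13.883) → (129.499,13.883) → (165.317,39.906) → (178.998,82.012), returning to the start.

Shape 5 is a rectangle drawn with `<polygon>`. Its stroke #000000 means score at S566, F1805. After flipping Y the toolpath is (22.921,159.440) → (40.880,159.440) → (40.880,147.812) → (22.921,147.812) → (22.921,159.440), returning to the start.

Shape 6 is a closed polygon drawn with `<polygon>`. Its stroke #ff0000 means cut at S699, F656. After flipping Y the toolpath is (54.376,27.930) → (65.685,29.992) → (168.140,134.132) → (28.743,161.185) → (165.341,169.818) → (203.866,53.824) → (54.376,27.930), returning to the start.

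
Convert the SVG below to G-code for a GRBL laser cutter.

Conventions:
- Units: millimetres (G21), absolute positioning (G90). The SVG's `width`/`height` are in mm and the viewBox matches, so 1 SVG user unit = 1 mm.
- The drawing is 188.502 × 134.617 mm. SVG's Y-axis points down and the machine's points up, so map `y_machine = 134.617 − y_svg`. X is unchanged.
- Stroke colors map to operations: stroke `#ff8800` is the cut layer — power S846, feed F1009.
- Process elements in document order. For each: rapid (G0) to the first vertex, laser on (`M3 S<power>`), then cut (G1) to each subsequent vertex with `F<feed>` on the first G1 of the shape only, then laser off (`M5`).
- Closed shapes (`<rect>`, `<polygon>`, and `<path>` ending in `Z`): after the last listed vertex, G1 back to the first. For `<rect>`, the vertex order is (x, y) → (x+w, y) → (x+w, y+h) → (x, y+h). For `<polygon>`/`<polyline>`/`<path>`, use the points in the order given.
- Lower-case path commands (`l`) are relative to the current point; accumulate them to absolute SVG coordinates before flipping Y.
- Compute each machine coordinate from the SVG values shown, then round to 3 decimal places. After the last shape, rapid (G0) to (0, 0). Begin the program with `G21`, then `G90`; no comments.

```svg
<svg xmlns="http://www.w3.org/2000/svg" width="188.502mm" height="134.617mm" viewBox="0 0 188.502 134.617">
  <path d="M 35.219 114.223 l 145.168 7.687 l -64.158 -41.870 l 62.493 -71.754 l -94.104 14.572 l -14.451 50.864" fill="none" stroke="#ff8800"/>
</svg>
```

G21
G90
G0 X35.219 Y20.394
M3 S846
G1 X180.387 Y12.707 F1009
G1 X116.229 Y54.577
G1 X178.722 Y126.331
G1 X84.618 Y111.759
G1 X70.167 Y60.895
M5
G0 X0.000 Y0.000

1 u = 1 mm; y_m = 134.617 − y.

[1] `<path>` open polyline, #ff8800→cut S846 F1009: (35.219,20.394) → (180.387,12.707) → (116.229,54.577) → (178.722,126.331) → (84.618,111.759) → (70.167,60.895)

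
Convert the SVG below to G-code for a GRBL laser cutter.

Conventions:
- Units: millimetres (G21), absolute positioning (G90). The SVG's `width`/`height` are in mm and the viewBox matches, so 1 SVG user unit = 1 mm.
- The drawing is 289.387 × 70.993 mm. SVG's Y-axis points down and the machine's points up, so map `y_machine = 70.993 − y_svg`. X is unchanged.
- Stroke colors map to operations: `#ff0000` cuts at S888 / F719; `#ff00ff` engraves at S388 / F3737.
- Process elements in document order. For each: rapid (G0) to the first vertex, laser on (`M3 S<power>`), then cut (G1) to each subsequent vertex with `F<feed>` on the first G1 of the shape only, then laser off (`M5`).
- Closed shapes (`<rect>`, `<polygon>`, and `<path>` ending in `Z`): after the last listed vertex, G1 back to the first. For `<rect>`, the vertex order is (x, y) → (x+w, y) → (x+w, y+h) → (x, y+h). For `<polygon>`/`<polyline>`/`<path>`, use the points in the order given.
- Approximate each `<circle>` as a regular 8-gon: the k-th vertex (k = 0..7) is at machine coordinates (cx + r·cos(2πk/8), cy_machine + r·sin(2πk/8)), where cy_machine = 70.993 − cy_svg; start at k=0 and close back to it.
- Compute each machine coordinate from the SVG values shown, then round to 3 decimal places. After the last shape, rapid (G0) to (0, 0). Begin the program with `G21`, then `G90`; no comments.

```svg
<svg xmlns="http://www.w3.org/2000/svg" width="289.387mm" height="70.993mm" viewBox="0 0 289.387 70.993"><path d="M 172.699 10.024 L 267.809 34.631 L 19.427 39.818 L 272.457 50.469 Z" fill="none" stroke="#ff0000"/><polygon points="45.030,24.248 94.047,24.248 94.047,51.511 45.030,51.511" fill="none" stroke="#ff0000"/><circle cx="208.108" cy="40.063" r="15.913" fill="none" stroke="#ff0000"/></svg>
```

viewBox `0 0 289.387 70.993` with mm width/height → 1 unit = 1 mm. Flip: y_m = 70.993 − y_svg.

**Shape 1** — `<path>` closed polygon, stroke `#ff0000` → cut (S888, F719). Machine vertices: (172.699,60.969) → (267.809,36.362) → (19.427,31.175) → (272.457,20.524) → (172.699,60.969). Closed: final G1 returns to the first vertex.

**Shape 2** — `<polygon>` rectangle, stroke `#ff0000` → cut (S888, F719). Machine vertices: (45.030,46.745) → (94.047,46.745) → (94.047,19.482) → (45.030,19.482) → (45.030,46.745). Closed: final G1 returns to the first vertex.

**Shape 3** — `<circle>` circle, stroke `#ff0000` → cut (S888, F719). Machine vertices: (224.021,30.930) → (219.360,42.182) → (208.108,46.843) → (196.856,42.182) → (192.195,30.930) → (196.856,19.678) → (208.108,15.017) → (219.360,19.678) → (224.021,30.930). Closed: final G1 returns to the first vertex.

G21
G90
G0 X172.699 Y60.969
M3 S888
G1 X267.809 Y36.362 F719
G1 X19.427 Y31.175
G1 X272.457 Y20.524
G1 X172.699 Y60.969
M5
G0 X45.030 Y46.745
M3 S888
G1 X94.047 Y46.745 F719
G1 X94.047 Y19.482
G1 X45.030 Y19.482
G1 X45.030 Y46.745
M5
G0 X224.021 Y30.930
M3 S888
G1 X219.360 Y42.182 F719
G1 X208.108 Y46.843
G1 X196.856 Y42.182
G1 X192.195 Y30.930
G1 X196.856 Y19.678
G1 X208.108 Y15.017
G1 X219.360 Y19.678
G1 X224.021 Y30.930
M5
G0 X0.000 Y0.000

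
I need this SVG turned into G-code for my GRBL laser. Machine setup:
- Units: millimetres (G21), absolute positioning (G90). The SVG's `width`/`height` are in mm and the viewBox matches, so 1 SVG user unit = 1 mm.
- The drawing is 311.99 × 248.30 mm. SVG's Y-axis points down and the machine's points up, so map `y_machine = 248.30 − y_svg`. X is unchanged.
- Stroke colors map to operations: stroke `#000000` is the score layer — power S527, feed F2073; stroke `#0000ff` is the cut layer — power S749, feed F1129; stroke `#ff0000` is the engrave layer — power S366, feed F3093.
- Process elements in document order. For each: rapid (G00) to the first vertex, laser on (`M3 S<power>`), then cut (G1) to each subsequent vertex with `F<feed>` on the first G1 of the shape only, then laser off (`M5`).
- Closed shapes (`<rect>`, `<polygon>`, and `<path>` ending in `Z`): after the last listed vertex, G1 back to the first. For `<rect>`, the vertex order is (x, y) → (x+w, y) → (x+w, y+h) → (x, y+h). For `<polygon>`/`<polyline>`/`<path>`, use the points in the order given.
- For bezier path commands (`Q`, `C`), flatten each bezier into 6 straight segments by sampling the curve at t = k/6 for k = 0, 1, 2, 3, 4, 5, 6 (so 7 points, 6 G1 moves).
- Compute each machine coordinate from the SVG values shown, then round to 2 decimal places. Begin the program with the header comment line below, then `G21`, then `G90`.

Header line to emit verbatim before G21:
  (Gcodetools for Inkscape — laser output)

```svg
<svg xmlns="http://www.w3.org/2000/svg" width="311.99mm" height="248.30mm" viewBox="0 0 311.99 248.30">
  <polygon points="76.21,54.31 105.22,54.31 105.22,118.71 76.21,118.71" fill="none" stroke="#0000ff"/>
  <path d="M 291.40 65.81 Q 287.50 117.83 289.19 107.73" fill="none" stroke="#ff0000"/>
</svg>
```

(Gcodetools for Inkscape — laser output)
G21
G90
G00 X76.21 Y193.99
M3 S749
G1 X105.22 Y193.99 F1129
G1 X105.22 Y129.59
G1 X76.21 Y129.59
G1 X76.21 Y193.99
M5
G00 X291.40 Y182.49
M3 S366
G1 X290.26 Y166.88 F3093
G1 X289.42 Y154.71
G1 X288.90 Y146.00
G1 X288.68 Y140.74
G1 X288.78 Y138.93
G1 X289.19 Y140.57
M5

viewBox `0 0 311.99 248.30` with mm width/height → 1 unit = 1 mm. Flip: y_m = 248.30 − y_svg.

**Shape 1** — `<polygon>` rectangle, stroke `#0000ff` → cut (S749, F1129). Machine vertices: (76.21,193.99) → (105.22,193.99) → (105.22,129.59) → (76.21,129.59) → (76.21,193.99). Closed: final G1 returns to the first vertex.

**Shape 2** — `<path>` quadratic bezier, stroke `#ff0000` → engrave (S366, F3093). Control points (SVG): P0=(291.40,65.81), P1=(287.50,117.83), P2=(289.19,107.73); sampled at t=k/6. Machine vertices: (291.40,182.49) → (290.26,166.88) → (289.42,154.71) → (288.90,146.00) → (288.68,140.74) → (288.78,138.93) → (289.19,140.57). Open path.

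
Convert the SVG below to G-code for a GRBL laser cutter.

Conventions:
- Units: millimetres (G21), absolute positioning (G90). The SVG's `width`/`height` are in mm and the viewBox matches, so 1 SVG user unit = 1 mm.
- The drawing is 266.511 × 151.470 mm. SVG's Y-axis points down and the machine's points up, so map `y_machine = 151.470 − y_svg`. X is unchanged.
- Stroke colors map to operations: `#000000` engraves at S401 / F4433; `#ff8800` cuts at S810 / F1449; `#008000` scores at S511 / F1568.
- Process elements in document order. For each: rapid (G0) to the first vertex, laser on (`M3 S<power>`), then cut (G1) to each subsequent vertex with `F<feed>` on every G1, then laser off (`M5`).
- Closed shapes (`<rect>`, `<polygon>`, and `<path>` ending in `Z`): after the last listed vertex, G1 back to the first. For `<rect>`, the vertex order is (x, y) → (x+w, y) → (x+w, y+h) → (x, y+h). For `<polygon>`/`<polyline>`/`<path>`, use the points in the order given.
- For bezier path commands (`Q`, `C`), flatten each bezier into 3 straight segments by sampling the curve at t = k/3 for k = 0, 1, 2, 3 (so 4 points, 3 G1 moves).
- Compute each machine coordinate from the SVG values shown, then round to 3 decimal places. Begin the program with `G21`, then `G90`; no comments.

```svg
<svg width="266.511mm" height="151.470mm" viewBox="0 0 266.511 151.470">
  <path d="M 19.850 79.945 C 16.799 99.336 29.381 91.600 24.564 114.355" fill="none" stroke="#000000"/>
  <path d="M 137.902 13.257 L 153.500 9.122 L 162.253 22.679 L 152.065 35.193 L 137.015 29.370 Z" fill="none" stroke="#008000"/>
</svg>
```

Since the viewBox matches the mm dimensions, user units are millimetres directly. The only transform is the Y-flip y_m = 151.470 − y_svg.

Shape 1 is a cubic bezier drawn with `<path>`. Its stroke #000000 means engrave at S401, F4433. After flipping Y the toolpath is (19.850,71.525) → (20.787,59.042) → (24.805,51.840) → (24.564,37.115).

Shape 2 is a regular polygon drawn with `<path>`. Its stroke #008000 means score at S511, F1568. After flipping Y the toolpath is (137.902,138.213) → (153.500,142.348) → (162.253,128.791) → (152.065,116.277) → (137.015,122.100) → (137.902,138.213), returning to the start.

G21
G90
G0 X19.850 Y71.525
M3 S401
G1 X20.787 Y59.042 F4433
G1 X24.805 Y51.840 F4433
G1 X24.564 Y37.115 F4433
M5
G0 X137.902 Y138.213
M3 S511
G1 X153.500 Y142.348 F1568
G1 X162.253 Y128.791 F1568
G1 X152.065 Y116.277 F1568
G1 X137.015 Y122.100 F1568
G1 X137.902 Y138.213 F1568
M5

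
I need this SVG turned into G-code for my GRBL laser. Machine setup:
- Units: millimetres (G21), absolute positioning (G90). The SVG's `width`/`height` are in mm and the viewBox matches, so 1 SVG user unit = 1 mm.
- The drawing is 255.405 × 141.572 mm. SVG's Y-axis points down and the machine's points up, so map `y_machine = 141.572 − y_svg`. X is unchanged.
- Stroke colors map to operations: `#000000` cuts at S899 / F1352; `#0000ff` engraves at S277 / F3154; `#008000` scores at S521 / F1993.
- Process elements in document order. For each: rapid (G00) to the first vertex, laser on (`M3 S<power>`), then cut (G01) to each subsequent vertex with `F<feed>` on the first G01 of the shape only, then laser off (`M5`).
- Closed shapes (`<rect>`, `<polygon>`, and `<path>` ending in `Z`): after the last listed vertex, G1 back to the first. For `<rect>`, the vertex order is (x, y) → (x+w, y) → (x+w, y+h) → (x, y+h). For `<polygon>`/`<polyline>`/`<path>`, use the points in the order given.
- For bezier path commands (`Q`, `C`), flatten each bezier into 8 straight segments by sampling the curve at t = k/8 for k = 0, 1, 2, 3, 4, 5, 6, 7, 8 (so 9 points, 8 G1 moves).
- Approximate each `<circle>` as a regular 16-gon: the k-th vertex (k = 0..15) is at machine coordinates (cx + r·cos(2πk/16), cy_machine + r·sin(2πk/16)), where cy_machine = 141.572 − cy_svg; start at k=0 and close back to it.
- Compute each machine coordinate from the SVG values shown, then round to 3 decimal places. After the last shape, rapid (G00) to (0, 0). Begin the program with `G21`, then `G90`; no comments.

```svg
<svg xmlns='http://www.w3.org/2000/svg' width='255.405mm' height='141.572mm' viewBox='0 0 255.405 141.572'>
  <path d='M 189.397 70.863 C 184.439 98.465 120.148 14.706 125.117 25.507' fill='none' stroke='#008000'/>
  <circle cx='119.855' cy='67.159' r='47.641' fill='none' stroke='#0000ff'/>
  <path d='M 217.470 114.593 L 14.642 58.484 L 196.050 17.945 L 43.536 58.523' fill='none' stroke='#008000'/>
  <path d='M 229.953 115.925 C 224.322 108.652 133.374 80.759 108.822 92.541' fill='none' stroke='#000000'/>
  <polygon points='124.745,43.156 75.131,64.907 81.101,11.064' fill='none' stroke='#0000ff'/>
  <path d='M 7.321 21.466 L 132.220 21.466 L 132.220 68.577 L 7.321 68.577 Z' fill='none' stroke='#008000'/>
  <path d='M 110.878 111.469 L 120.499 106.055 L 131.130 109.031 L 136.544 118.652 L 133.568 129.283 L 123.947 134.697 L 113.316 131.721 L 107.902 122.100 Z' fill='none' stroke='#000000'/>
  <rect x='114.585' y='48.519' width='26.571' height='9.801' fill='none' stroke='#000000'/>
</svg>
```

G21
G90
G00 X189.397 Y70.709
M3 S521
G01 X185.008 Y65.176 F1993
G01 X176.563 Y67.670
G01 X165.569 Y75.778
G01 X153.534 Y87.087
G01 X141.965 Y99.183
G01 X132.367 Y109.653
G01 X126.249 Y116.085
G01 X125.117 Y116.065
M5
G00 X167.496 Y74.413
M3 S277
G01 X163.870 Y92.644 F3154
G01 X153.542 Y108.100
G01 X138.086 Y118.428
G01 X119.855 Y122.054
G01 X101.624 Y118.428
G01 X86.168 Y108.100
G01 X75.840 Y92.644
G01 X72.214 Y74.413
G01 X75.840 Y56.182
G01 X86.168 Y40.726
G01 X101.624 Y30.398
G01 X119.855 Y26.772
G01 X138.086 Y30.398
G01 X153.542 Y40.726
G01 X163.870 Y56.182
G01 X167.496 Y74.413
M5
G00 X217.470 Y26.979
M3 S521
G01 X14.642 Y83.088 F1993
G01 X196.050 Y123.627
G01 X43.536 Y83.049
M5
G00 X229.953 Y25.647
M3 S899
G01 X224.138 Y29.223 F1352
G01 X212.103 Y34.026
G01 X195.626 Y39.349
G01 X176.483 Y44.485
G01 X156.453 Y48.727
G01 X137.315 Y51.371
G01 X120.845 Y51.707
G01 X108.822 Y49.031
M5
G00 X124.745 Y98.416
M3 S277
G01 X75.131 Y76.665 F3154
G01 X81.101 Y130.508
G01 X124.745 Y98.416
M5
G00 X7.321 Y120.106
M3 S521
G01 X132.220 Y120.106 F1993
G01 X132.220 Y72.995
G01 X7.321 Y72.995
G01 X7.321 Y120.106
M5
G00 X110.878 Y30.103
M3 S899
G01 X120.499 Y35.517 F1352
G01 X131.130 Y32.541
G01 X136.544 Y22.920
G01 X133.568 Y12.289
G01 X123.947 Y6.875
G01 X113.316 Y9.851
G01 X107.902 Y19.472
G01 X110.878 Y30.103
M5
G00 X114.585 Y93.053
M3 S899
G01 X141.156 Y93.053 F1352
G01 X141.156 Y83.252
G01 X114.585 Y83.252
G01 X114.585 Y93.053
M5
G00 X0.000 Y0.000

Since the viewBox matches the mm dimensions, user units are millimetres directly. The only transform is the Y-flip y_m = 141.572 − y_svg.

Shape 1 is a cubic bezier drawn with `<path>`. Its stroke #008000 means score at S521, F1993. After flipping Y the toolpath is (189.397,70.709) → (185.008,65.176) → (176.563,67.670) → (165.569,75.778) → (153.534,87.087) → (141.965,99.183) → (132.367,109.653) → (126.249,116.085) → (125.117,116.065).

Shape 2 is a circle drawn with `<circle>`. Its stroke #0000ff means engrave at S277, F3154. After flipping Y the toolpath is (167.496,74.413) → (163.870,92.644) → (153.542,108.100) → (138.086,118.428) → (119.855,122.054) → (101.624,118.428) → (86.168,108.100) → (75.840,92.644) → (72.214,74.413) → (75.840,56.182) → (86.168,40.726) → (101.624,30.398) → (119.855,26.772) → (138.086,30.398) → (153.542,40.726) → (163.870,56.182) → (167.496,74.413), returning to the start.

Shape 3 is a open polyline drawn with `<path>`. Its stroke #008000 means score at S521, F1993. After flipping Y the toolpath is (217.470,26.979) → (14.642,83.088) → (196.050,123.627) → (43.536,83.049).

Shape 4 is a cubic bezier drawn with `<path>`. Its stroke #000000 means cut at S899, F1352. After flipping Y the toolpath is (229.953,25.647) → (224.138,29.223) → (212.103,34.026) → (195.626,39.349) → (176.483,44.485) → (156.453,48.727) → (137.315,51.371) → (120.845,51.707) → (108.822,49.031).

Shape 5 is a regular polygon drawn with `<polygon>`. Its stroke #0000ff means engrave at S277, F3154. After flipping Y the toolpath is (124.745,98.416) → (75.131,76.665) → (81.101,130.508) → (124.745,98.416), returning to the start.

Shape 6 is a rectangle drawn with `<path>`. Its stroke #008000 means score at S521, F1993. After flipping Y the toolpath is (7.321,120.106) → (132.220,120.106) → (132.220,72.995) → (7.321,72.995) → (7.321,120.106), returning to the start.

Shape 7 is a regular polygon drawn with `<path>`. Its stroke #000000 means cut at S899, F1352. After flipping Y the toolpath is (110.878,30.103) → (120.499,35.517) → (131.130,32.541) → (136.544,22.920) → (133.568,12.289) → (123.947,6.875) → (113.316,9.851) → (107.902,19.472) → (110.878,30.103), returning to the start.

Shape 8 is a rectangle drawn with `<rect>`. Its stroke #000000 means cut at S899, F1352. After flipping Y the toolpath is (114.585,93.053) → (141.156,93.053) → (141.156,83.252) → (114.585,83.252) → (114.585,93.053), returning to the start.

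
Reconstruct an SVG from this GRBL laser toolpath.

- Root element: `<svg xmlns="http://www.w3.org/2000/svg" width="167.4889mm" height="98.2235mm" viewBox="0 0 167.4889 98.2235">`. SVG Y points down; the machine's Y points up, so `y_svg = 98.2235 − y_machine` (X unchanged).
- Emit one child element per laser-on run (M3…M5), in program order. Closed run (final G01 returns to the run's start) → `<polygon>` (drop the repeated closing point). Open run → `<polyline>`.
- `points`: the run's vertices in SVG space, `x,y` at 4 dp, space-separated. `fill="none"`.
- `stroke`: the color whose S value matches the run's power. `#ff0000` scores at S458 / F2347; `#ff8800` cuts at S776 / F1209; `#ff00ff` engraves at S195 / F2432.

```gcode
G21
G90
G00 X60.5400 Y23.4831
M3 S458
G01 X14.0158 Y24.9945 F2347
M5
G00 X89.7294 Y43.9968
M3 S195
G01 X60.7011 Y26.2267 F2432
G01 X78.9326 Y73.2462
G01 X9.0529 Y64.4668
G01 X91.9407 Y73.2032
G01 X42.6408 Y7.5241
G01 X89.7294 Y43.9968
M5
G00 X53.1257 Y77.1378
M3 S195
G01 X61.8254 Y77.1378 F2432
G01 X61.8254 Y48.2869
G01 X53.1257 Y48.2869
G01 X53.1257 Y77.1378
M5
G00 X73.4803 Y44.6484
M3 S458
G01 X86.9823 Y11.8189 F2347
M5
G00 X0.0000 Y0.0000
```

<svg xmlns="http://www.w3.org/2000/svg" width="167.4889mm" height="98.2235mm" viewBox="0 0 167.4889 98.2235">
  <polyline points="60.5400,74.7404 14.0158,73.2290" fill="none" stroke="#ff0000"/>
  <polygon points="89.7294,54.2267 60.7011,71.9968 78.9326,24.9773 9.0529,33.7567 91.9407,25.0203 42.6408,90.6994" fill="none" stroke="#ff00ff"/>
  <polygon points="53.1257,21.0857 61.8254,21.0857 61.8254,49.9366 53.1257,49.9366" fill="none" stroke="#ff00ff"/>
  <polyline points="73.4803,53.5751 86.9823,86.4046" fill="none" stroke="#ff0000"/>
</svg>

Machine Y-up, SVG Y-down with viewBox height 98.2235, so y_svg = 98.2235 − y_machine; X carries over.

Run 1: S458 ⇒ score layer `#ff0000`. The run is open, so emit a `<polyline>` with points (Y-flipped): 60.5400,74.7404 14.0158,73.2290.

Run 2: power S195 maps to stroke `#ff00ff` (engrave). The run returns to its start, so emit a `<polygon>` with points (Y-flipped): 89.7294,54.2267 60.7011,71.9968 78.9326,24.9773 9.0529,33.7567 91.9407,25.0203 42.6408,90.6994.

Run 3: S195 ⇒ engrave layer `#ff00ff`. The run returns to its start, so emit a `<polygon>` with points (Y-flipped): 53.1257,21.0857 61.8254,21.0857 61.8254,49.9366 53.1257,49.9366.

Run 4: power S458 maps to stroke `#ff0000` (score). The run is open, so emit a `<polyline>` with points (Y-flipped): 73.4803,53.5751 86.9823,86.4046.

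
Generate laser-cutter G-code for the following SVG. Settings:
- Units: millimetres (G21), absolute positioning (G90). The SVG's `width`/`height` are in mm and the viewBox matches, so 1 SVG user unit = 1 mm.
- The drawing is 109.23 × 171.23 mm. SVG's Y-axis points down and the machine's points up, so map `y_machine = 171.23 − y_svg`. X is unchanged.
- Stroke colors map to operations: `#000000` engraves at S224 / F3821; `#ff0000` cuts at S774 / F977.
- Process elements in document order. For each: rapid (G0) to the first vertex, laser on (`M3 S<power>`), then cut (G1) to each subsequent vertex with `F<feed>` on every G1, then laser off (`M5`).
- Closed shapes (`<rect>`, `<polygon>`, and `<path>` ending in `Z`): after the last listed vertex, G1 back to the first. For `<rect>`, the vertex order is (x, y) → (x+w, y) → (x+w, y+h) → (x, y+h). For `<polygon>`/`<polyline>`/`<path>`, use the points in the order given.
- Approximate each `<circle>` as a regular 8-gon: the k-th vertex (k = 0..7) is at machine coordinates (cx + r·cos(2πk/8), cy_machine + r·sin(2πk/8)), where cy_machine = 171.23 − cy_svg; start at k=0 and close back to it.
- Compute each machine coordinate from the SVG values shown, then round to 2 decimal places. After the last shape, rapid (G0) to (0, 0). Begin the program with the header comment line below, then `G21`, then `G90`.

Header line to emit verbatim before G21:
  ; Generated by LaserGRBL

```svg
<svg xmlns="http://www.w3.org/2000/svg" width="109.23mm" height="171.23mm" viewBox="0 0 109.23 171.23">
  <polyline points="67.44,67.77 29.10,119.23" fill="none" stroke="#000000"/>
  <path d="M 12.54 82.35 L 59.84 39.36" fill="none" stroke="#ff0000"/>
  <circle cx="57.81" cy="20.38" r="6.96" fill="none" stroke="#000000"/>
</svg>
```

; Generated by LaserGRBL
G21
G90
G0 X67.44 Y103.46
M3 S224
G1 X29.10 Y52.00 F3821
M5
G0 X12.54 Y88.88
M3 S774
G1 X59.84 Y131.87 F977
M5
G0 X64.77 Y150.85
M3 S224
G1 X62.73 Y155.77 F3821
G1 X57.81 Y157.81 F3821
G1 X52.89 Y155.77 F3821
G1 X50.85 Y150.85 F3821
G1 X52.89 Y145.93 F3821
G1 X57.81 Y143.89 F3821
G1 X62.73 Y145.93 F3821
G1 X64.77 Y150.85 F3821
M5
G0 X0.00 Y0.00

Since the viewBox matches the mm dimensions, user units are millimetres directly. The only transform is the Y-flip y_m = 171.23 − y_svg.

Shape 1 is a line segment drawn with `<polyline>`. Its stroke #000000 means engrave at S224, F3821. After flipping Y the toolpath is (67.44,103.46) → (29.10,52.00).

Shape 2 is a line segment drawn with `<path>`. Its stroke #ff0000 means cut at S774, F977. After flipping Y the toolpath is (12.54,88.88) → (59.84,131.87).

Shape 3 is a circle drawn with `<circle>`. Its stroke #000000 means engrave at S224, F3821. After flipping Y the toolpath is (64.77,150.85) → (62.73,155.77) → (57.81,157.81) → (52.89,155.77) → (50.85,150.85) → (52.89,145.93) → (57.81,143.89) → (62.73,145.93) → (64.77,150.85), returning to the start.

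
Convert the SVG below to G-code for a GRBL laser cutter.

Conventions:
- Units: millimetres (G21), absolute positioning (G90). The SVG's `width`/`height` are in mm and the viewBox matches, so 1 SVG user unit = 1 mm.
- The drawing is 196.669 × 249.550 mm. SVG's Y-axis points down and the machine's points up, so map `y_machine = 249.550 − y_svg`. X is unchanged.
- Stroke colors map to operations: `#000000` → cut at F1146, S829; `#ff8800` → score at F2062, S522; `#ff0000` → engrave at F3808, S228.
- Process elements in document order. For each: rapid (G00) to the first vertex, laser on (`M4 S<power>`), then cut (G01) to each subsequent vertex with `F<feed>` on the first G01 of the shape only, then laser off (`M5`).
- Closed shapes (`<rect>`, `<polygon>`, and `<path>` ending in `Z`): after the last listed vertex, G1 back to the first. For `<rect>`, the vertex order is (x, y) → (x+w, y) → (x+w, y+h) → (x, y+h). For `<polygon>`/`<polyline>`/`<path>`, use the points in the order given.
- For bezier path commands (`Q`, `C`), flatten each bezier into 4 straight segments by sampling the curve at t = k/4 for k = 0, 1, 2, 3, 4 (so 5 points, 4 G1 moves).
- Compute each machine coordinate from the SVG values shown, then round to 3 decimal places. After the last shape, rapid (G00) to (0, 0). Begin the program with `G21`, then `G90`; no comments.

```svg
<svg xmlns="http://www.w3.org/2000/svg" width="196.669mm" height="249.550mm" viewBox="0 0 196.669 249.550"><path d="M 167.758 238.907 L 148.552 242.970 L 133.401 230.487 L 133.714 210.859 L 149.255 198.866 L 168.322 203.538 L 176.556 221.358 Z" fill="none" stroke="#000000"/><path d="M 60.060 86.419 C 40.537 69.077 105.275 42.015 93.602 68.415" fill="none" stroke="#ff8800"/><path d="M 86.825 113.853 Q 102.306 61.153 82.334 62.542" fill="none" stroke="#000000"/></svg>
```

G21
G90
G00 X167.758 Y10.643
M4 S829
G01 X148.552 Y6.580 F1146
G01 X133.401 Y19.063
G01 X133.714 Y38.691
G01 X149.255 Y50.684
G01 X168.322 Y46.012
G01 X176.556 Y28.192
G01 X167.758 Y10.643
M5
G00 X60.060 Y163.131
M4 S522
G01 X58.706 Y176.973 F2062
G01 X73.887 Y188.536
G01 X90.540 Y191.898
G01 X93.602 Y181.135
M5
G00 X86.825 Y135.697
M4 S829
G01 X92.350 Y158.666 F1146
G01 X93.443 Y174.875
G01 X90.104 Y184.322
G01 X82.334 Y187.008
M5
G00 X0.000 Y0.000

Since the viewBox matches the mm dimensions, user units are millimetres directly. The only transform is the Y-flip y_m = 249.550 − y_svg.

Shape 1 is a regular polygon drawn with `<path>`. Its stroke #000000 means cut at S829, F1146. After flipping Y the toolpath is (167.758,10.643) → (148.552,6.580) → (133.401,19.063) → (133.714,38.691) → (149.255,50.684) → (168.322,46.012) → (176.556,28.192) → (167.758,10.643), returning to the start.

Shape 2 is a cubic bezier drawn with `<path>`. Its stroke #ff8800 means score at S522, F2062. After flipping Y the toolpath is (60.060,163.131) → (58.706,176.973) → (73.887,188.536) → (90.540,191.898) → (93.602,181.135).

Shape 3 is a quadratic bezier drawn with `<path>`. Its stroke #000000 means cut at S829, F1146. After flipping Y the toolpath is (86.825,135.697) → (92.350,158.666) → (93.443,174.875) → (90.104,184.322) → (82.334,187.008).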